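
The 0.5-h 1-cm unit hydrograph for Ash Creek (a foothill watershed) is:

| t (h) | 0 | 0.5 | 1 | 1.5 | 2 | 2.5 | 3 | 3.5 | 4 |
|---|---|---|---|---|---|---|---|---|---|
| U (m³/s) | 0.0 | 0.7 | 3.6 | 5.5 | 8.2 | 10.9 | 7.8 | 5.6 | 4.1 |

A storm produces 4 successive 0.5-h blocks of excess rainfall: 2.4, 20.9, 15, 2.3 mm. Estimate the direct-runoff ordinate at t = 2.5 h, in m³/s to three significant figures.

By discrete convolution, Q_j = Σ (P_i / 10 mm) · U_{j−i}.
At t = 2.5 h (j=5): Q = (2.4/10)·10.9 + (20.9/10)·8.2 + (15/10)·5.5 + (2.3/10)·3.6 = 28.8 m³/s.

Q ≈ 28.8 m³/s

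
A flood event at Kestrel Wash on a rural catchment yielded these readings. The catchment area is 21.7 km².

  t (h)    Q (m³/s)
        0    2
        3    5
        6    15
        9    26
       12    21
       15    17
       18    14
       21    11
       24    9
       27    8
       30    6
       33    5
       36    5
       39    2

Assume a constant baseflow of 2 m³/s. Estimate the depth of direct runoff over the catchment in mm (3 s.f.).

Direct runoff: 0.0, 3.0, 13.0, 24.0, 19.0, 15.0, 12.0, 9.0, 7.0, 6.0, 4.0, 3.0, 3.0, 0.0 m³/s; ΣQ_DR = 118.0 m³/s.
V = ΣQ_DR · Δt = 118.0 × 10800 s = 1.274 × 10^6 m³.
Over A = 21.7 km², depth = V / A = 58.7 mm.

d ≈ 58.7 mm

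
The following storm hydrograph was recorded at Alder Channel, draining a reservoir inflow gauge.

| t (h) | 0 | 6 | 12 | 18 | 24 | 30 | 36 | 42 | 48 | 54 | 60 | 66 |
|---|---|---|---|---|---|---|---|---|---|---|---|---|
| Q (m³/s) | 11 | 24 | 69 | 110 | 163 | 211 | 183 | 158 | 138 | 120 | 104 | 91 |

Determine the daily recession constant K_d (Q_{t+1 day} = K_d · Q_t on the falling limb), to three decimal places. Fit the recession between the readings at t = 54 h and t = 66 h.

Between t = 54 h and t = 66 h the flow falls from 120 to 91 m³/s over 2×6 h = 12 h.
Per-interval ratio K = (91/120)^(1/2) = 0.8708; K_d = K^(24/6) = 0.575.

K_d ≈ 0.575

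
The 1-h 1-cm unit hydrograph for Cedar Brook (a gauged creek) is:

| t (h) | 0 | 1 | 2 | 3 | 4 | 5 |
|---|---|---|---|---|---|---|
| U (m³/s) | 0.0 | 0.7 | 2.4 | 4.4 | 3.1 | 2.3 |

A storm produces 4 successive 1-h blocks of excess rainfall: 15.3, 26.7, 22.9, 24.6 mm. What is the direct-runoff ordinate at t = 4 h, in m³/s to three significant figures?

By discrete convolution, Q_j = Σ (P_i / 10 mm) · U_{j−i}.
At t = 4 h (j=4): Q = (15.3/10)·3.1 + (26.7/10)·4.4 + (22.9/10)·2.4 + (24.6/10)·0.7 = 23.7 m³/s.

Q ≈ 23.7 m³/s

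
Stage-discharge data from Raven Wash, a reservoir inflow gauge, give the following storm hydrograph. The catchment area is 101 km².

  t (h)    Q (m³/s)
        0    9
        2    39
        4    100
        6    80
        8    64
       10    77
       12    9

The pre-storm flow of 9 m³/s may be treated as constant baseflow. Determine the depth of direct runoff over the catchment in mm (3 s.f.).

Direct runoff: 0.0, 30.0, 91.0, 71.0, 55.0, 68.0, 0.0 m³/s; ΣQ_DR = 315.0 m³/s.
V = ΣQ_DR · Δt = 315.0 × 7200 s = 2.268 × 10^6 m³.
Over A = 101 km², depth = V / A = 22.5 mm.

d ≈ 22.5 mm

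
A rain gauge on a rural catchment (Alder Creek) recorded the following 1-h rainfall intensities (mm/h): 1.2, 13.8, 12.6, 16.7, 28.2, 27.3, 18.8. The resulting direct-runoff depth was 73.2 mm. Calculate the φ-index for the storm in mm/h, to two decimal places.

φ ≈ 7.37 mm/h

Only the 6 blocks with intensity above φ contribute runoff: 13.8, 12.6, 16.7, 28.2, 27.3, 18.8 mm/h.
Σ(I−φ)·Δt = d  ⇒  (13.8+12.6+16.7+28.2+27.3+18.8 − 6φ)·1 = 73.2
φ = (117.4 − 73.2/1) / 6 = 7.37 mm/h.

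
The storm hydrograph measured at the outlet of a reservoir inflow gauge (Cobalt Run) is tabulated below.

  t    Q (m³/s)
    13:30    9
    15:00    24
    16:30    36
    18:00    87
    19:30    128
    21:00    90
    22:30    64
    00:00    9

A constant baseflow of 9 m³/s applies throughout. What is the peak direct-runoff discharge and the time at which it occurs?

Subtracting baseflow gives direct-runoff ordinates: 0.0, 15.0, 27.0, 78.0, 119.0, 81.0, 55.0, 0.0 m³/s.
The maximum is 119.0 m³/s, occurring at the reading for t = 19:30.

Q_p = 119.0 m³/s at t = 19:30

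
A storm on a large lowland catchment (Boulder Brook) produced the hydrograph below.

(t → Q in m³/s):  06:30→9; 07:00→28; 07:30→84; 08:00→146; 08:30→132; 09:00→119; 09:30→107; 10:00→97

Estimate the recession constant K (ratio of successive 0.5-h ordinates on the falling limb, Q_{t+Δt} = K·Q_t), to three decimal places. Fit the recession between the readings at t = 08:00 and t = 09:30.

Using the recession-limb readings at t = 08:00 and t = 09:30: Q falls from 146 to 107 m³/s over 3 intervals.
K = (Q₂/Q₁)^(1/3) = (107/146)^(1/3) = 0.902.

K ≈ 0.902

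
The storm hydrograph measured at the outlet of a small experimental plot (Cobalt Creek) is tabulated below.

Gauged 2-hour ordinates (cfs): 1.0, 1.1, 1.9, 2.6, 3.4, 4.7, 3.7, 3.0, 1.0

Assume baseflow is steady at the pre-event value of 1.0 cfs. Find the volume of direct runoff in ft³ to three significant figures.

Direct-runoff ordinates (Q − Q_b): 0.0, 0.1, 0.9, 1.6, 2.4, 3.7, 2.7, 2.0, 0.0 cfs.
ΣQ_DR = 13.40 cfs.
With Δt = 2 h = 7200 s, V = ΣQ_DR · Δt = 13.40 × 7200 = 96500 ft³.

V ≈ 96500 ft³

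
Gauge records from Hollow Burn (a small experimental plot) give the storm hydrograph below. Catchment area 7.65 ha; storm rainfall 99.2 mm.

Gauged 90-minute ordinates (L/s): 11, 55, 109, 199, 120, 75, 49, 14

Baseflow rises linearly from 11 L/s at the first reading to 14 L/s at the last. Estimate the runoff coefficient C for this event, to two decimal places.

ΣQ_DR = 532.0 L/s; V = ΣQ_DR·Δt = 2.873 × 10^6 L.
Runoff depth d = V / A = 37.55 mm.
C = d / P = 37.55 / 99.2 = 0.38.

C ≈ 0.38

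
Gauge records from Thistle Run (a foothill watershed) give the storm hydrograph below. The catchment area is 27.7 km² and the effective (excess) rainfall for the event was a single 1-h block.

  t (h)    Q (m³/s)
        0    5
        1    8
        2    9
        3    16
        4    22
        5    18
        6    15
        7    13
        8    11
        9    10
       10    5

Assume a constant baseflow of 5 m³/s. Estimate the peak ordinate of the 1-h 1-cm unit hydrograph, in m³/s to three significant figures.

Direct runoff: 0.0, 3.0, 4.0, 11.0, 17.0, 13.0, 10.0, 8.0, 6.0, 5.0, 0.0 m³/s; ΣQ_DR = 77.00 m³/s, peak = 17.0 m³/s.
Runoff depth d = ΣQ_DR·Δt / A = 77.00 × 3600 / (27.7 km²) = 10.01 mm.
The 1-cm UH is the DRH scaled by (10 mm)/d, so U_p = 17.0 × 10/10.01 = 17.0 m³/s.

U_p ≈ 17.0 m³/s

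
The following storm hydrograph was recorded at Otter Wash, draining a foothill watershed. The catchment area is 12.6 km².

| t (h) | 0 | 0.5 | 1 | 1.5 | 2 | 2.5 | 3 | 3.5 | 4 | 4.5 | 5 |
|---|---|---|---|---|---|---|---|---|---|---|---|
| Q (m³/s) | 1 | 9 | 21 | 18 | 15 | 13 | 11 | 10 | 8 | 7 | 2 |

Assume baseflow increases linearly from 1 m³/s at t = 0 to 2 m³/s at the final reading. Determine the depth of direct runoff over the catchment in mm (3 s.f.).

d ≈ 14.1 mm

Direct runoff: 0.00, 7.90, 19.80, 16.70, 13.60, 11.50, 9.40, 8.30, 6.20, 5.10, 0.00 m³/s; ΣQ_DR = 98.50 m³/s.
V = ΣQ_DR · Δt = 98.50 × 1800 s = 1.773 × 10^5 m³.
Over A = 12.6 km², depth = V / A = 14.1 mm.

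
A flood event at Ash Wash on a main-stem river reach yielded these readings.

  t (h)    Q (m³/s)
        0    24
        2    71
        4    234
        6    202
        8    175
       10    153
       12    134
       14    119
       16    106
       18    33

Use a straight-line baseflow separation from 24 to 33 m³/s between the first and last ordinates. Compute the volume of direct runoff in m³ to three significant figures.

V ≈ 6.96 × 10^6 m³

Direct-runoff ordinates (Q − Q_b): 0.00, 46.00, 208.00, 175.00, 147.00, 124.00, 104.00, 88.00, 74.00, 0.00 m³/s.
ΣQ_DR = 966.0 m³/s.
With Δt = 2 h = 7200 s, V = ΣQ_DR · Δt = 966.0 × 7200 = 6.96 × 10^6 m³.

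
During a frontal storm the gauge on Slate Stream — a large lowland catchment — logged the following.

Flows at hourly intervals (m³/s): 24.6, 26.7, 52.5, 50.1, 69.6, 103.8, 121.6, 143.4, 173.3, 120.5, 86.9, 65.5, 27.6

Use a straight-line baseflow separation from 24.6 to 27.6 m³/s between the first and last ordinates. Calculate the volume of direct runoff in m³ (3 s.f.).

Direct-runoff ordinates (Q − Q_b): 0.00, 1.85, 27.40, 24.75, 44.00, 77.95, 95.50, 117.05, 146.70, 93.65, 59.80, 38.15, 0.00 m³/s.
ΣQ_DR = 726.8 m³/s.
With Δt = 1 h = 3600 s, V = ΣQ_DR · Δt = 726.8 × 3600 = 2.62 × 10^6 m³.

V ≈ 2.62 × 10^6 m³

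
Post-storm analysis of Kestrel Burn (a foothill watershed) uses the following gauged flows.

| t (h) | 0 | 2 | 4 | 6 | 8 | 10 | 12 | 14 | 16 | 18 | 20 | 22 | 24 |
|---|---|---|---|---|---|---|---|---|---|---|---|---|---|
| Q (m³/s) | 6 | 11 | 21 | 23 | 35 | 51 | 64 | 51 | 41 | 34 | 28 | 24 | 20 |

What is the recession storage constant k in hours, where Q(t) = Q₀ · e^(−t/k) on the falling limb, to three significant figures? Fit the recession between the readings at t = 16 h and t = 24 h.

k ≈ 11.1 h

On the falling limb, Q drops from 41 to 20 m³/s between t = 16 h and t = 24 h (Δt = 8 h).
k = −Δt / ln(Q₂/Q₁) = −8 / ln(20/41) = 11.1 h.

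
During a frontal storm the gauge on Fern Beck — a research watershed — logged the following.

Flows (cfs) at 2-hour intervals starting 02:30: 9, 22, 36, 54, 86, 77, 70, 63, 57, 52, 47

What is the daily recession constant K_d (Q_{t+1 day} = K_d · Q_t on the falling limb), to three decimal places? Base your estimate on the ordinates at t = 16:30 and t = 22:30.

K_d ≈ 0.310

Between t = 16:30 and t = 22:30 the flow falls from 63 to 47 cfs over 3×2 h = 6 h.
Per-interval ratio K = (47/63)^(1/3) = 0.9070; K_d = K^(24/2) = 0.310.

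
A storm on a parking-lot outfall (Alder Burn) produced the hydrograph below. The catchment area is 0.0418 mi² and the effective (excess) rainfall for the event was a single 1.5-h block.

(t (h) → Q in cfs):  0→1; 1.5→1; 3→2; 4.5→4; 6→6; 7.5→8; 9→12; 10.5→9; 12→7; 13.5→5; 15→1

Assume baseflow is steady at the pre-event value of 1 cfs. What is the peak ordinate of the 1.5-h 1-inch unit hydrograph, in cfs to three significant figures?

Direct runoff: 0.0, 0.0, 1.0, 3.0, 5.0, 7.0, 11.0, 8.0, 6.0, 4.0, 0.0 cfs; ΣQ_DR = 45.00 cfs, peak = 11.0 cfs.
Runoff depth d = ΣQ_DR·Δt / A = 45.00 × 5400 / (0.0418 mi²) = 2.502 in.
The 1-inch UH is the DRH scaled by (1 in)/d, so U_p = 11.0 × 1/2.502 = 4.40 cfs.

U_p ≈ 4.40 cfs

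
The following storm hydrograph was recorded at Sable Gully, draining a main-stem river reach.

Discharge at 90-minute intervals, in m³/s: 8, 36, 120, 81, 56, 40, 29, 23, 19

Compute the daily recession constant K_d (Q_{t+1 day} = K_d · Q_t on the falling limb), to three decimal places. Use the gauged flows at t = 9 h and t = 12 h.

K_d ≈ 0.034

Between t = 9 h and t = 12 h the flow falls from 29 to 19 m³/s over 2×1.5 h = 3 h.
Per-interval ratio K = (19/29)^(1/2) = 0.8094; K_d = K^(24/1.5) = 0.034.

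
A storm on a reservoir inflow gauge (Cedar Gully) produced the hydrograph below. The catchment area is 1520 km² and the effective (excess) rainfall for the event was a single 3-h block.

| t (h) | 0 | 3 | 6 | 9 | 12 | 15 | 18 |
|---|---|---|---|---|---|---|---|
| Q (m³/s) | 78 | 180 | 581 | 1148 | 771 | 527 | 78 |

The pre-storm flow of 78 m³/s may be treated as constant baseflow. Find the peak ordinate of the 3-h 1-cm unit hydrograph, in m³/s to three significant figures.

Direct runoff: 0.0, 102.0, 503.0, 1070.0, 693.0, 449.0, 0.0 m³/s; ΣQ_DR = 2817 m³/s, peak = 1070.0 m³/s.
Runoff depth d = ΣQ_DR·Δt / A = 2817 × 10800 / (1520 km²) = 20.02 mm.
The 1-cm UH is the DRH scaled by (10 mm)/d, so U_p = 1070.0 × 10/20.02 = 535 m³/s.

U_p ≈ 535 m³/s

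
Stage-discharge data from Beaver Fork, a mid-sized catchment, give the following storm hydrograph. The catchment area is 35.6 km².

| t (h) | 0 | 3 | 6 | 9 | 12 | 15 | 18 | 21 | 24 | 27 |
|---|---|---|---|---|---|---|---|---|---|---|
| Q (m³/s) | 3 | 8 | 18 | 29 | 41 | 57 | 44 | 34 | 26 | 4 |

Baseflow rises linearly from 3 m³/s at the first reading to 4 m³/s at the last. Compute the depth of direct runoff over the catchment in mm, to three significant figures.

d ≈ 69.5 mm

Direct runoff: 0.00, 4.89, 14.78, 25.67, 37.56, 53.44, 40.33, 30.22, 22.11, 0.00 m³/s; ΣQ_DR = 229.0 m³/s.
V = ΣQ_DR · Δt = 229.0 × 10800 s = 2.473 × 10^6 m³.
Over A = 35.6 km², depth = V / A = 69.5 mm.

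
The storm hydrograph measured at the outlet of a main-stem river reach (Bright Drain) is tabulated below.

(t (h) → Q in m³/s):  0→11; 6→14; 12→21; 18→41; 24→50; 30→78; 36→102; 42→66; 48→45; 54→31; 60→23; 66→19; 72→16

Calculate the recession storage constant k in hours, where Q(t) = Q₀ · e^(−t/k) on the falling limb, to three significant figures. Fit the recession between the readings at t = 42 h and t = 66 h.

k ≈ 19.3 h

On the falling limb, Q drops from 66 to 19 m³/s between t = 42 h and t = 66 h (Δt = 24 h).
k = −Δt / ln(Q₂/Q₁) = −24 / ln(19/66) = 19.3 h.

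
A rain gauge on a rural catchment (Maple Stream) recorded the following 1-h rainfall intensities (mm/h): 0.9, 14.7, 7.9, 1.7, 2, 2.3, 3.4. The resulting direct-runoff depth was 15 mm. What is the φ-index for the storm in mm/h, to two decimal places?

φ ≈ 3.80 mm/h

Only the 2 blocks with intensity above φ contribute runoff: 14.7, 7.9 mm/h.
Σ(I−φ)·Δt = d  ⇒  (14.7+7.9 − 2φ)·1 = 15
φ = (22.60 − 15/1) / 2 = 3.80 mm/h.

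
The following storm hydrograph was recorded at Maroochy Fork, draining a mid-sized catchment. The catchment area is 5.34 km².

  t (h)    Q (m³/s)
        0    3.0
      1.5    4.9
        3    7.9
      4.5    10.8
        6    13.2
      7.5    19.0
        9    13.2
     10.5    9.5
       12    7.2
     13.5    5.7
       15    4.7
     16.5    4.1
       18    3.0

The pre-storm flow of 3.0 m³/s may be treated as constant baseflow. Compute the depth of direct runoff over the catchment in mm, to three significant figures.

d ≈ 68.0 mm

Direct runoff: 0.0, 1.9, 4.9, 7.8, 10.2, 16.0, 10.2, 6.5, 4.2, 2.7, 1.7, 1.1, 0.0 m³/s; ΣQ_DR = 67.20 m³/s.
V = ΣQ_DR · Δt = 67.20 × 5400 s = 3.629 × 10^5 m³.
Over A = 5.34 km², depth = V / A = 68.0 mm.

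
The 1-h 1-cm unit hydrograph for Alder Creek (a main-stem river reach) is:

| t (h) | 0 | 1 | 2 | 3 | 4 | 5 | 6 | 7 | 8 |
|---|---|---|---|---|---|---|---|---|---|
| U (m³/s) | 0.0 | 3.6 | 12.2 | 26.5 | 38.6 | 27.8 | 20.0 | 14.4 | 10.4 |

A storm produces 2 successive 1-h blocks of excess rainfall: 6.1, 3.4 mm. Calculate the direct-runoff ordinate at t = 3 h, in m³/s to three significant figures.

By discrete convolution, Q_j = Σ (P_i / 10 mm) · U_{j−i}.
At t = 3 h (j=3): Q = (6.1/10)·26.5 + (3.4/10)·12.2 = 20.3 m³/s.

Q ≈ 20.3 m³/s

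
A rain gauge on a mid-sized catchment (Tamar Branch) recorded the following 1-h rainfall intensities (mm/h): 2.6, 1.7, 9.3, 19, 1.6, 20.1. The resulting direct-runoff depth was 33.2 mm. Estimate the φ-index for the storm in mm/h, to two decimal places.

Only the 3 blocks with intensity above φ contribute runoff: 9.3, 19, 20.1 mm/h.
Σ(I−φ)·Δt = d  ⇒  (9.3+19+20.1 − 3φ)·1 = 33.2
φ = (48.40 − 33.2/1) / 3 = 5.07 mm/h.

φ ≈ 5.07 mm/h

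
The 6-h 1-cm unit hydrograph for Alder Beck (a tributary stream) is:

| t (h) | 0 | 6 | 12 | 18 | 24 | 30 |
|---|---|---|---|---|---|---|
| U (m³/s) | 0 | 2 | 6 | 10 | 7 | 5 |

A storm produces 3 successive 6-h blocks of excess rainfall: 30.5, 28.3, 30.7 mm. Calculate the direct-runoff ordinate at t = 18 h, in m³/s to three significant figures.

Q ≈ 53.6 m³/s

By discrete convolution, Q_j = Σ (P_i / 10 mm) · U_{j−i}.
At t = 18 h (j=3): Q = (30.5/10)·10 + (28.3/10)·6 + (30.7/10)·2 = 53.6 m³/s.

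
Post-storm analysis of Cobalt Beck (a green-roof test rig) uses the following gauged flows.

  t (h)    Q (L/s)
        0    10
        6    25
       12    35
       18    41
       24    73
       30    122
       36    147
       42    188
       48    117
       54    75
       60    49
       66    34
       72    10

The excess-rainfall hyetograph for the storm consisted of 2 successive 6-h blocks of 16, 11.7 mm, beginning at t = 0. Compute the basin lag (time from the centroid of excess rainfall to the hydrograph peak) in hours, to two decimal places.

t_L ≈ 36.47 h

Centroid of excess rainfall: t_c = Σ P_i·t̄_i / ΣP_i = 5.5343 h (block centres at 3, 9 h).
Hydrograph peak occurs at t = 42 h, so basin lag t_L = 42 − 5.5343 = 36.47 h.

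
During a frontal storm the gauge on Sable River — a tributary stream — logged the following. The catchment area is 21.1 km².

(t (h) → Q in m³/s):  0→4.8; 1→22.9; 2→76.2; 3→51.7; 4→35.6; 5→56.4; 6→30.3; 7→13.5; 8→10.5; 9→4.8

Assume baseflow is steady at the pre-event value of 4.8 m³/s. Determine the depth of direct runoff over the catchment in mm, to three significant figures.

d ≈ 44.1 mm

Direct runoff: 0.0, 18.1, 71.4, 46.9, 30.8, 51.6, 25.5, 8.7, 5.7, 0.0 m³/s; ΣQ_DR = 258.7 m³/s.
V = ΣQ_DR · Δt = 258.7 × 3600 s = 9.313 × 10^5 m³.
Over A = 21.1 km², depth = V / A = 44.1 mm.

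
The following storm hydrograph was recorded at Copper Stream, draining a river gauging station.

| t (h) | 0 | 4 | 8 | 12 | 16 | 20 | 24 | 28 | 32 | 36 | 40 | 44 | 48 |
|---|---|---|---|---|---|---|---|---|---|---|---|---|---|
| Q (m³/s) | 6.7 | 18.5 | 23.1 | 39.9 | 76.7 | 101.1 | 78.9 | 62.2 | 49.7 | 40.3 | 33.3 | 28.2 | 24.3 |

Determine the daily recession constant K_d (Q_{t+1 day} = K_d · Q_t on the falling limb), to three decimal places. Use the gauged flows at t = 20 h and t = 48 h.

Between t = 20 h and t = 48 h the flow falls from 101.1 to 24.3 m³/s over 7×4 h = 28 h.
Per-interval ratio K = (24.3/101.1)^(1/7) = 0.8157; K_d = K^(24/4) = 0.295.

K_d ≈ 0.295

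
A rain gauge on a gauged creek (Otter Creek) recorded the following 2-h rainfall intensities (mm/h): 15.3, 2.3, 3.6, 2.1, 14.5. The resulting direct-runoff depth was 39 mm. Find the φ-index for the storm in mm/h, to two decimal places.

Only the 2 blocks with intensity above φ contribute runoff: 15.3, 14.5 mm/h.
Σ(I−φ)·Δt = d  ⇒  (15.3+14.5 − 2φ)·2 = 39
φ = (29.80 − 39/2) / 2 = 5.15 mm/h.

φ ≈ 5.15 mm/h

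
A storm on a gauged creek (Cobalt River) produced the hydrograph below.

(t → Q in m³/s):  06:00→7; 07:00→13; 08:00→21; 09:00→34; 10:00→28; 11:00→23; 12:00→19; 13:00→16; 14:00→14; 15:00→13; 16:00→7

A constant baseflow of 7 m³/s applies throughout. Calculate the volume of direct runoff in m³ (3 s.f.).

V ≈ 4.25 × 10^5 m³

Direct-runoff ordinates (Q − Q_b): 0.0, 6.0, 14.0, 27.0, 21.0, 16.0, 12.0, 9.0, 7.0, 6.0, 0.0 m³/s.
ΣQ_DR = 118.0 m³/s.
With Δt = 1 h = 3600 s, V = ΣQ_DR · Δt = 118.0 × 3600 = 4.25 × 10^5 m³.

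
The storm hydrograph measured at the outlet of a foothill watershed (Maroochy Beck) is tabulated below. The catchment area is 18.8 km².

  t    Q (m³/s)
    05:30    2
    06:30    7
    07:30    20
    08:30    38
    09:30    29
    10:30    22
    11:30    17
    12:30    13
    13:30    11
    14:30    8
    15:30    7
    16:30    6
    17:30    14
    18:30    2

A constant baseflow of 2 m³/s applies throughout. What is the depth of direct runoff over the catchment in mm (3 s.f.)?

Direct runoff: 0.0, 5.0, 18.0, 36.0, 27.0, 20.0, 15.0, 11.0, 9.0, 6.0, 5.0, 4.0, 12.0, 0.0 m³/s; ΣQ_DR = 168.0 m³/s.
V = ΣQ_DR · Δt = 168.0 × 3600 s = 6.048 × 10^5 m³.
Over A = 18.8 km², depth = V / A = 32.2 mm.

d ≈ 32.2 mm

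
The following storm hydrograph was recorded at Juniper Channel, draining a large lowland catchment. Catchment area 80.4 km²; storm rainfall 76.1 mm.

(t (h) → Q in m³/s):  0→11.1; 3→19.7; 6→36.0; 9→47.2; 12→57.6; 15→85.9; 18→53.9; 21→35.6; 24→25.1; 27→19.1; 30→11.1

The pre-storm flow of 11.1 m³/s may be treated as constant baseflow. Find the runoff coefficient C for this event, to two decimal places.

C ≈ 0.49

ΣQ_DR = 280.2 m³/s; V = ΣQ_DR·Δt = 3.026 × 10^6 m³.
Runoff depth d = V / A = 37.64 mm.
C = d / P = 37.64 / 76.1 = 0.49.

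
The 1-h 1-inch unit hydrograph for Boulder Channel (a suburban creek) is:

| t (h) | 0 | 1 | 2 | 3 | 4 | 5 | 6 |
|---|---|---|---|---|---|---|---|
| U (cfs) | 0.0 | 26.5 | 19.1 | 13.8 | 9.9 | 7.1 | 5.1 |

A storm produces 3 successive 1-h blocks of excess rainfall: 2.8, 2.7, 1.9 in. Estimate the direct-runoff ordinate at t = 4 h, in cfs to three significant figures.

Q ≈ 101 cfs

By discrete convolution, Q_j = Σ (P_i / 1 in) · U_{j−i}.
At t = 4 h (j=4): Q = (2.8/1)·9.9 + (2.7/1)·13.8 + (1.9/1)·19.1 = 101 cfs.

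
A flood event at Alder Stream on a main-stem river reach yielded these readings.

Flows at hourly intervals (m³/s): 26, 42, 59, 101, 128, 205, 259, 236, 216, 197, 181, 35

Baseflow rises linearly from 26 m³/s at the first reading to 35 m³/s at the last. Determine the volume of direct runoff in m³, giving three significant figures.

Direct-runoff ordinates (Q − Q_b): 0.00, 15.18, 31.36, 72.55, 98.73, 174.91, 228.09, 204.27, 183.45, 163.64, 146.82, 0.00 m³/s.
ΣQ_DR = 1319 m³/s.
With Δt = 1 h = 3600 s, V = ΣQ_DR · Δt = 1319 × 3600 = 4.75 × 10^6 m³.

V ≈ 4.75 × 10^6 m³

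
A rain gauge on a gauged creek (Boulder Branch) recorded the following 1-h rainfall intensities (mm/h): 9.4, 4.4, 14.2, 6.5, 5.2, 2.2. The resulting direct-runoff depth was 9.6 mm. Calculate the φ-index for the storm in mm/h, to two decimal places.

Only the 2 blocks with intensity above φ contribute runoff: 9.4, 14.2 mm/h.
Σ(I−φ)·Δt = d  ⇒  (9.4+14.2 − 2φ)·1 = 9.6
φ = (23.60 − 9.6/1) / 2 = 7.00 mm/h.

φ ≈ 7.00 mm/h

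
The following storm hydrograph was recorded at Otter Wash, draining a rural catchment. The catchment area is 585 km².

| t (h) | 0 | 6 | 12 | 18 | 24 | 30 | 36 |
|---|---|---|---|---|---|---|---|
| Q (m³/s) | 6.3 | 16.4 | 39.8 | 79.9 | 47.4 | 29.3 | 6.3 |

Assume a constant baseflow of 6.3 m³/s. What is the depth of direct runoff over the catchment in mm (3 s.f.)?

Direct runoff: 0.0, 10.1, 33.5, 73.6, 41.1, 23.0, 0.0 m³/s; ΣQ_DR = 181.3 m³/s.
V = ΣQ_DR · Δt = 181.3 × 21600 s = 3.916 × 10^6 m³.
Over A = 585 km², depth = V / A = 6.69 mm.

d ≈ 6.69 mm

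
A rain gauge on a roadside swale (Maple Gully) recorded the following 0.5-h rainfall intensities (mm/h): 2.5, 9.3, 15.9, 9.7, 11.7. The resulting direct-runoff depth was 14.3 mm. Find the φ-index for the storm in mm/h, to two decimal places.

φ ≈ 4.50 mm/h

Only the 4 blocks with intensity above φ contribute runoff: 9.3, 15.9, 9.7, 11.7 mm/h.
Σ(I−φ)·Δt = d  ⇒  (9.3+15.9+9.7+11.7 − 4φ)·0.5 = 14.3
φ = (46.60 − 14.3/0.5) / 4 = 4.50 mm/h.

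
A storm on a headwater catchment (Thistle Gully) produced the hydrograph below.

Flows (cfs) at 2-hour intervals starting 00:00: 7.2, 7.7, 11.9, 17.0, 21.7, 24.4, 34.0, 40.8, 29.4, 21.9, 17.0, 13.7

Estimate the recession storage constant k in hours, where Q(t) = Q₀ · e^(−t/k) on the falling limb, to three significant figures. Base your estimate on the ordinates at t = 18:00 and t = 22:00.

On the falling limb, Q drops from 21.9 to 13.7 cfs between t = 18:00 and t = 22:00 (Δt = 4 h).
k = −Δt / ln(Q₂/Q₁) = −4 / ln(13.7/21.9) = 8.53 h.

k ≈ 8.53 h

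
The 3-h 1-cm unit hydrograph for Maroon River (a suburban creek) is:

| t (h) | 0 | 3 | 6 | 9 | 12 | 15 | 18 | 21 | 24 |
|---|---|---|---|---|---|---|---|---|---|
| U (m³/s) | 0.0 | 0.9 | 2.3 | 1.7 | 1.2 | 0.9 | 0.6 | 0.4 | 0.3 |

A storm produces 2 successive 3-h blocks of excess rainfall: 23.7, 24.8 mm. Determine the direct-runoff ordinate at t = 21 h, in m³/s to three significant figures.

By discrete convolution, Q_j = Σ (P_i / 10 mm) · U_{j−i}.
At t = 21 h (j=7): Q = (23.7/10)·0.4 + (24.8/10)·0.6 = 2.44 m³/s.

Q ≈ 2.44 m³/s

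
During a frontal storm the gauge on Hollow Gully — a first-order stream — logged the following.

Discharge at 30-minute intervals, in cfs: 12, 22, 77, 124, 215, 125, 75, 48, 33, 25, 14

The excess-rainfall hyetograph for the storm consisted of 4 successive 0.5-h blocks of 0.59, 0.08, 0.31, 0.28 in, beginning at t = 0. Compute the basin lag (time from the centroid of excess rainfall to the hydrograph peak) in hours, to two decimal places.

Centroid of excess rainfall: t_c = Σ P_i·t̄_i / ΣP_i = 0.8611 h (block centres at 0.25, 0.75, 1.25, 1.75 h).
Hydrograph peak occurs at t = 2 h, so basin lag t_L = 2 − 0.8611 = 1.14 h.

t_L ≈ 1.14 h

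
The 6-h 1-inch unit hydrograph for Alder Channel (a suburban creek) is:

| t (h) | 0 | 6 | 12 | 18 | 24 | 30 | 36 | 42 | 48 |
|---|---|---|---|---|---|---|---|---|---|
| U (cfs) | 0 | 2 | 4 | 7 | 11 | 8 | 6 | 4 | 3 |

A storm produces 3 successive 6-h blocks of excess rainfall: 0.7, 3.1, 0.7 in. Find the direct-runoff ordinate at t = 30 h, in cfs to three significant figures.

By discrete convolution, Q_j = Σ (P_i / 1 in) · U_{j−i}.
At t = 30 h (j=5): Q = (0.7/1)·8 + (3.1/1)·11 + (0.7/1)·7 = 44.6 cfs.

Q ≈ 44.6 cfs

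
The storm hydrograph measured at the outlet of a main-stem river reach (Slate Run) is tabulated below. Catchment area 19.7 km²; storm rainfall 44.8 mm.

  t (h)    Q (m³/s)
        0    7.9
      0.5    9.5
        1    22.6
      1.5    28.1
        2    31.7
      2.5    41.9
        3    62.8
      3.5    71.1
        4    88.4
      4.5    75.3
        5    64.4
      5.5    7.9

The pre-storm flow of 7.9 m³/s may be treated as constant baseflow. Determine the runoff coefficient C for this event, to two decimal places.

ΣQ_DR = 416.8 m³/s; V = ΣQ_DR·Δt = 7.502 × 10^5 m³.
Runoff depth d = V / A = 38.08 mm.
C = d / P = 38.08 / 44.8 = 0.85.

C ≈ 0.85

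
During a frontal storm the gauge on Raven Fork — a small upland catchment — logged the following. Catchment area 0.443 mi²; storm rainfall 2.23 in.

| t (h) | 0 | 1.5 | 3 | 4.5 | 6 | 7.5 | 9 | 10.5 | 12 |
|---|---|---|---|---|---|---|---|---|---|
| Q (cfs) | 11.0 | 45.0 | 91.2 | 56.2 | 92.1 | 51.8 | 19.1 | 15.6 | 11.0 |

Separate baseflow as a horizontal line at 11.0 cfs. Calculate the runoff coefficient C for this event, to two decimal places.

C ≈ 0.69

ΣQ_DR = 294.0 cfs; V = ΣQ_DR·Δt = 1.588 × 10^6 ft³.
Runoff depth d = V / A = 1.543 in.
C = d / P = 1.543 / 2.23 = 0.69.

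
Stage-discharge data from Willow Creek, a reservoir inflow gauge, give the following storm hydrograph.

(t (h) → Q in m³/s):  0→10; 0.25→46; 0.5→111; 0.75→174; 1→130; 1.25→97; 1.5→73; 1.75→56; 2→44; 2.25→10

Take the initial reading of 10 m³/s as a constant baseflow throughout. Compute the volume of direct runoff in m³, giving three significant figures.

V ≈ 5.86 × 10^5 m³

Direct-runoff ordinates (Q − Q_b): 0.0, 36.0, 101.0, 164.0, 120.0, 87.0, 63.0, 46.0, 34.0, 0.0 m³/s.
ΣQ_DR = 651.0 m³/s.
With Δt = 0.25 h = 900 s, V = ΣQ_DR · Δt = 651.0 × 900 = 5.86 × 10^5 m³.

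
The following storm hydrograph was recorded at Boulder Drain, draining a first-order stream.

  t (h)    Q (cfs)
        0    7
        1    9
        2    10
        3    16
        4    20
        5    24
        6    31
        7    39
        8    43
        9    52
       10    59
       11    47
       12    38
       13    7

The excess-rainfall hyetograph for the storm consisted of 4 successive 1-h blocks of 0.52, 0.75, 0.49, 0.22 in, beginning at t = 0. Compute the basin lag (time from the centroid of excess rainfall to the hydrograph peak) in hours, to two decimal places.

Centroid of excess rainfall: t_c = Σ P_i·t̄_i / ΣP_i = 1.7071 h (block centres at 0.5, 1.5, 2.5, 3.5 h).
Hydrograph peak occurs at t = 10 h, so basin lag t_L = 10 − 1.7071 = 8.29 h.

t_L ≈ 8.29 h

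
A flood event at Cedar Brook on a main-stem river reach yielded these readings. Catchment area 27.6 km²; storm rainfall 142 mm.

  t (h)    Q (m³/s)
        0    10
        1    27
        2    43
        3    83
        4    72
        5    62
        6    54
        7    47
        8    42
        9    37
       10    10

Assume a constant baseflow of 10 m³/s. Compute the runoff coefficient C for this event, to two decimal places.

C ≈ 0.35

ΣQ_DR = 377.0 m³/s; V = ΣQ_DR·Δt = 1.357 × 10^6 m³.
Runoff depth d = V / A = 49.17 mm.
C = d / P = 49.17 / 142 = 0.35.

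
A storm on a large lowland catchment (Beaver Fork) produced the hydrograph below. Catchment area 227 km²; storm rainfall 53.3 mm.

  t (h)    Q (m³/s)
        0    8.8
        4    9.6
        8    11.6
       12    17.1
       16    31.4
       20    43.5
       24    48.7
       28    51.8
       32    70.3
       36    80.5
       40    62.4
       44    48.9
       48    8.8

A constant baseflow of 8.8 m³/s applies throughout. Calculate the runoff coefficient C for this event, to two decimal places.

ΣQ_DR = 379.0 m³/s; V = ΣQ_DR·Δt = 5.458 × 10^6 m³.
Runoff depth d = V / A = 24.04 mm.
C = d / P = 24.04 / 53.3 = 0.45.

C ≈ 0.45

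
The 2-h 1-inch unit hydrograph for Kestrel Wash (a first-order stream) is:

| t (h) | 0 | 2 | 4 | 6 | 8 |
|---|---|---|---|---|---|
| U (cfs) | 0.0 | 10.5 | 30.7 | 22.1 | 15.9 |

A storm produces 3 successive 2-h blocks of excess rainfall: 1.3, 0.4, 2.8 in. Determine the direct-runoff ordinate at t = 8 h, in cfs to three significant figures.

Q ≈ 115 cfs

By discrete convolution, Q_j = Σ (P_i / 1 in) · U_{j−i}.
At t = 8 h (j=4): Q = (1.3/1)·15.9 + (0.4/1)·22.1 + (2.8/1)·30.7 = 115 cfs.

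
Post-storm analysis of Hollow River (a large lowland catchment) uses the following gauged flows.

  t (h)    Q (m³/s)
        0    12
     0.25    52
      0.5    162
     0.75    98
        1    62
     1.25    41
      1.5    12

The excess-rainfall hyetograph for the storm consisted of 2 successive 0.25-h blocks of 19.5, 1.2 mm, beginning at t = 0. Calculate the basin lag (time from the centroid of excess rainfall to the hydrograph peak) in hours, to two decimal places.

Centroid of excess rainfall: t_c = Σ P_i·t̄_i / ΣP_i = 0.1395 h (block centres at 0.125, 0.375 h).
Hydrograph peak occurs at t = 0.5 h, so basin lag t_L = 0.5 − 0.1395 = 0.36 h.

t_L ≈ 0.36 h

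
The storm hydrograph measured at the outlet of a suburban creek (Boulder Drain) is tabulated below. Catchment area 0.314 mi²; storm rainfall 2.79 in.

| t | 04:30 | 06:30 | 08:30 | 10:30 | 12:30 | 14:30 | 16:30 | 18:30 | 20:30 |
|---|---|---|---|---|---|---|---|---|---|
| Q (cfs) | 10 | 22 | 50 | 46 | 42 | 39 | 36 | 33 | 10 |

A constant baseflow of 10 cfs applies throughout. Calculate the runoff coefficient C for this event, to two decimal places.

C ≈ 0.70

ΣQ_DR = 198.0 cfs; V = ΣQ_DR·Δt = 1.426 × 10^6 ft³.
Runoff depth d = V / A = 1.954 in.
C = d / P = 1.954 / 2.79 = 0.70.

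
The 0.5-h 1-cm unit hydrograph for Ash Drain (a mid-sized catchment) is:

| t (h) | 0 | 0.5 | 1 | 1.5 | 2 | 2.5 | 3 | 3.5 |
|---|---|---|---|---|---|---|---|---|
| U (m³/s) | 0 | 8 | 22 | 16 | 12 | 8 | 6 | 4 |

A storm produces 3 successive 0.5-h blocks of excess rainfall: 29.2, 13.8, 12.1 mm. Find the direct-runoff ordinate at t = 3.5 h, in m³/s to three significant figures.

By discrete convolution, Q_j = Σ (P_i / 10 mm) · U_{j−i}.
At t = 3.5 h (j=7): Q = (29.2/10)·4 + (13.8/10)·6 + (12.1/10)·8 = 29.6 m³/s.

Q ≈ 29.6 m³/s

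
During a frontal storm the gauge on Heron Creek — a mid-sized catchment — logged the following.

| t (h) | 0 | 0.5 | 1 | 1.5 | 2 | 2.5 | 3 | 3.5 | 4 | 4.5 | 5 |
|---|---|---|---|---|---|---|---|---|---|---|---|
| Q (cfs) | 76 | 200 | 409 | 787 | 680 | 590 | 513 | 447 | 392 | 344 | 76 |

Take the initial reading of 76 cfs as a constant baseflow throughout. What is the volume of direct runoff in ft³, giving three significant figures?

V ≈ 6.62 × 10^6 ft³

Direct-runoff ordinates (Q − Q_b): 0.0, 124.0, 333.0, 711.0, 604.0, 514.0, 437.0, 371.0, 316.0, 268.0, 0.0 cfs.
ΣQ_DR = 3678 cfs.
With Δt = 0.5 h = 1800 s, V = ΣQ_DR · Δt = 3678 × 1800 = 6.62 × 10^6 ft³.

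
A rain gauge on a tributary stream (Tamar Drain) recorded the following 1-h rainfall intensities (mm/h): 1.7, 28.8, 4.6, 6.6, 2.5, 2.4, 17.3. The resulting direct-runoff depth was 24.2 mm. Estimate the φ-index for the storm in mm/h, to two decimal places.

φ ≈ 10.95 mm/h

Only the 2 blocks with intensity above φ contribute runoff: 28.8, 17.3 mm/h.
Σ(I−φ)·Δt = d  ⇒  (28.8+17.3 − 2φ)·1 = 24.2
φ = (46.10 − 24.2/1) / 2 = 10.95 mm/h.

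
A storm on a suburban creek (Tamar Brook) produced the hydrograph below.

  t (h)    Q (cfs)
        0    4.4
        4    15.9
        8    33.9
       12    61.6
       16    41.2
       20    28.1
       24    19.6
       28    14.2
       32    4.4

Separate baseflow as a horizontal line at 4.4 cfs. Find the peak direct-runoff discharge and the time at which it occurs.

Subtracting baseflow gives direct-runoff ordinates: 0.0, 11.5, 29.5, 57.2, 36.8, 23.7, 15.2, 9.8, 0.0 cfs.
The maximum is 57.2 cfs, occurring at the reading for t = 12 h.

Q_p = 57.2 cfs at t = 12 h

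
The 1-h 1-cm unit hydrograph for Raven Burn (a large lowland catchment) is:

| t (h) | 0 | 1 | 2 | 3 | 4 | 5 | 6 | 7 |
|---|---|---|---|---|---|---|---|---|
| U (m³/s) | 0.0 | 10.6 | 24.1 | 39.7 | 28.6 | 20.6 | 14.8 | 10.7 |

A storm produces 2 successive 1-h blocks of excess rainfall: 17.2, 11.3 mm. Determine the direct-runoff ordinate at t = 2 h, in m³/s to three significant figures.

Q ≈ 53.4 m³/s

By discrete convolution, Q_j = Σ (P_i / 10 mm) · U_{j−i}.
At t = 2 h (j=2): Q = (17.2/10)·24.1 + (11.3/10)·10.6 = 53.4 m³/s.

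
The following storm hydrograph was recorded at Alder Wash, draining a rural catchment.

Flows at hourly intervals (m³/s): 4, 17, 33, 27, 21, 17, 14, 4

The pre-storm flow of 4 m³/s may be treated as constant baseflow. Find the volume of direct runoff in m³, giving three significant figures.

Direct-runoff ordinates (Q − Q_b): 0.0, 13.0, 29.0, 23.0, 17.0, 13.0, 10.0, 0.0 m³/s.
ΣQ_DR = 105.0 m³/s.
With Δt = 1 h = 3600 s, V = ΣQ_DR · Δt = 105.0 × 3600 = 3.78 × 10^5 m³.

V ≈ 3.78 × 10^5 m³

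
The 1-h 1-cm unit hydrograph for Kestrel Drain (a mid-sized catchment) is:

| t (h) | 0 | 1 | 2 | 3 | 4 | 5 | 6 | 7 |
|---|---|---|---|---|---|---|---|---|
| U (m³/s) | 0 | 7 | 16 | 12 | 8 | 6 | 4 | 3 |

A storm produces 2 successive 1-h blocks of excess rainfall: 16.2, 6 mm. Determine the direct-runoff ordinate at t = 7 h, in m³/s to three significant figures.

Q ≈ 7.26 m³/s

By discrete convolution, Q_j = Σ (P_i / 10 mm) · U_{j−i}.
At t = 7 h (j=7): Q = (16.2/10)·3 + (6/10)·4 = 7.26 m³/s.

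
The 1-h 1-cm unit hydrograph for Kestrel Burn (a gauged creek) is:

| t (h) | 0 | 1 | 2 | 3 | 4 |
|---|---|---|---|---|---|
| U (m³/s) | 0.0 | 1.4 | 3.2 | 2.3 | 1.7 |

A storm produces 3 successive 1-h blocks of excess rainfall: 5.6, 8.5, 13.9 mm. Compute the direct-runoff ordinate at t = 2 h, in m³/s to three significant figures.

By discrete convolution, Q_j = Σ (P_i / 10 mm) · U_{j−i}.
At t = 2 h (j=2): Q = (5.6/10)·3.2 + (8.5/10)·1.4 + (13.9/10)·0.0 = 2.98 m³/s.

Q ≈ 2.98 m³/s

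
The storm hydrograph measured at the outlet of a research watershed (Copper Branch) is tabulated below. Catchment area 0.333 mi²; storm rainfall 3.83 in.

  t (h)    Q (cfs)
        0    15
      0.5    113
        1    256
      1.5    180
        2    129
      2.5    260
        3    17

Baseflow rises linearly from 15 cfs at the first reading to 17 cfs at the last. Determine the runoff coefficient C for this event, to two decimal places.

C ≈ 0.52

ΣQ_DR = 858.0 cfs; V = ΣQ_DR·Δt = 1.544 × 10^6 ft³.
Runoff depth d = V / A = 1.996 in.
C = d / P = 1.996 / 3.83 = 0.52.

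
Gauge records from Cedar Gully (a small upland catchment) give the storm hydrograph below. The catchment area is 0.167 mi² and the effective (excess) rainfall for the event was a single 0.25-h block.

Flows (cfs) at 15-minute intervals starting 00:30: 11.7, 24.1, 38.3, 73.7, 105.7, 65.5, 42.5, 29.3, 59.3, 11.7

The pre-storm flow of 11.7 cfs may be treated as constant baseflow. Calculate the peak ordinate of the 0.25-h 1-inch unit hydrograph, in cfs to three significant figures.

Direct runoff: 0.0, 12.4, 26.6, 62.0, 94.0, 53.8, 30.8, 17.6, 47.6, 0.0 cfs; ΣQ_DR = 344.8 cfs, peak = 94.0 cfs.
Runoff depth d = ΣQ_DR·Δt / A = 344.8 × 900 / (0.167 mi²) = 0.7998 in.
The 1-inch UH is the DRH scaled by (1 in)/d, so U_p = 94.0 × 1/0.7998 = 118 cfs.

U_p ≈ 118 cfs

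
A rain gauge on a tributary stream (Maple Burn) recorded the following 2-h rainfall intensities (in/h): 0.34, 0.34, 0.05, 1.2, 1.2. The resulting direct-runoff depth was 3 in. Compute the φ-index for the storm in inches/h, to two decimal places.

Only the 2 blocks with intensity above φ contribute runoff: 1.2, 1.2 in/h.
Σ(I−φ)·Δt = d  ⇒  (1.2+1.2 − 2φ)·2 = 3
φ = (2.400 − 3/2) / 2 = 0.45 in/h.

φ ≈ 0.45 in/h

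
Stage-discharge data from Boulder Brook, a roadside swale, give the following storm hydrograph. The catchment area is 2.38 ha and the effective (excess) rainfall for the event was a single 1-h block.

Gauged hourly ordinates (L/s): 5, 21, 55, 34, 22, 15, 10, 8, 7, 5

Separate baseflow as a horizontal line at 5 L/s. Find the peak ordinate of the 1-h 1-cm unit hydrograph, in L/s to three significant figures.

Direct runoff: 0.0, 16.0, 50.0, 29.0, 17.0, 10.0, 5.0, 3.0, 2.0, 0.0 L/s; ΣQ_DR = 132.0 L/s, peak = 50.0 L/s.
Runoff depth d = ΣQ_DR·Δt / A = 132.0 × 3600 / (2.38 ha) = 19.97 mm.
The 1-cm UH is the DRH scaled by (10 mm)/d, so U_p = 50.0 × 10/19.97 = 25.0 L/s.

U_p ≈ 25.0 L/s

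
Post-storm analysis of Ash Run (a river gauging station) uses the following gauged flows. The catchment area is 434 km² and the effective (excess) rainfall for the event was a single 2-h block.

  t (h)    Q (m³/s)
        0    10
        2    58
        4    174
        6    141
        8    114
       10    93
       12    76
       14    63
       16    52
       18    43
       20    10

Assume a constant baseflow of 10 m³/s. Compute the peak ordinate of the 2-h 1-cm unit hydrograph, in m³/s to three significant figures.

Direct runoff: 0.0, 48.0, 164.0, 131.0, 104.0, 83.0, 66.0, 53.0, 42.0, 33.0, 0.0 m³/s; ΣQ_DR = 724.0 m³/s, peak = 164.0 m³/s.
Runoff depth d = ΣQ_DR·Δt / A = 724.0 × 7200 / (434 km²) = 12.01 mm.
The 1-cm UH is the DRH scaled by (10 mm)/d, so U_p = 164.0 × 10/12.01 = 137 m³/s.

U_p ≈ 137 m³/s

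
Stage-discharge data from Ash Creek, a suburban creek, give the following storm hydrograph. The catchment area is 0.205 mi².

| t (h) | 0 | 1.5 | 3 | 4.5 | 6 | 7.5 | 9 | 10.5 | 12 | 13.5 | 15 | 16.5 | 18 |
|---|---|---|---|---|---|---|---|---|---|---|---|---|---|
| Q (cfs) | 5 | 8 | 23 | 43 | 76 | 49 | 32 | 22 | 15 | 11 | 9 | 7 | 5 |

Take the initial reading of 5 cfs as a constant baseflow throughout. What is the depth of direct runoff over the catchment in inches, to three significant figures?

Direct runoff: 0.0, 3.0, 18.0, 38.0, 71.0, 44.0, 27.0, 17.0, 10.0, 6.0, 4.0, 2.0, 0.0 cfs; ΣQ_DR = 240.0 cfs.
V = ΣQ_DR · Δt = 240.0 × 5400 s = 1.296 × 10^6 ft³.
Over A = 0.205 mi², depth = V / A = 2.72 in.

d ≈ 2.72 in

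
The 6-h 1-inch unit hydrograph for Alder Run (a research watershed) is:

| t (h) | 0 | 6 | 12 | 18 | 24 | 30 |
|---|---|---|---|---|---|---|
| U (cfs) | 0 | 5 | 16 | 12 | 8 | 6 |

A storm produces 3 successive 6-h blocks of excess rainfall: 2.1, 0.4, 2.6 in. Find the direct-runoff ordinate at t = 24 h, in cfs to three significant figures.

Q ≈ 63.2 cfs

By discrete convolution, Q_j = Σ (P_i / 1 in) · U_{j−i}.
At t = 24 h (j=4): Q = (2.1/1)·8 + (0.4/1)·12 + (2.6/1)·16 = 63.2 cfs.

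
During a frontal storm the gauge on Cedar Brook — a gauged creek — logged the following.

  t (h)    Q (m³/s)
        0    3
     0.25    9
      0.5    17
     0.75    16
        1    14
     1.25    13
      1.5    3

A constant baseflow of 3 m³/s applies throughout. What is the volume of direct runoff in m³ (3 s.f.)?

Direct-runoff ordinates (Q − Q_b): 0.0, 6.0, 14.0, 13.0, 11.0, 10.0, 0.0 m³/s.
ΣQ_DR = 54.00 m³/s.
With Δt = 0.25 h = 900 s, V = ΣQ_DR · Δt = 54.00 × 900 = 48600 m³.

V ≈ 48600 m³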